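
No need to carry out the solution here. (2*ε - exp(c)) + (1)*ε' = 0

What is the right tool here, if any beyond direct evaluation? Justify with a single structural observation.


Best approach: a linear integrating factor — ε enters only linearly with coefficient 2; multiply by exp of the integral of 2 and the left side becomes one derivative.


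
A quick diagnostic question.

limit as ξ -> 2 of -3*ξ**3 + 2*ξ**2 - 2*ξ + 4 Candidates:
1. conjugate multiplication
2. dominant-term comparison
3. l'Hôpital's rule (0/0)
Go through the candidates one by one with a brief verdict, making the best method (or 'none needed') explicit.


Verdict: no special technique — the function is continuous at 2; evaluation is itself the limit, no machinery required.
- conjugate multiplication: no divergent radical difference is present for a conjugate pair to cancel.
- dominant-term comparison — no dominant power emerges to decide the limit by degree comparison.
- l'Hôpital's rule (0/0): substituting the point produces a determinate value, not a 0 over 0 clash.


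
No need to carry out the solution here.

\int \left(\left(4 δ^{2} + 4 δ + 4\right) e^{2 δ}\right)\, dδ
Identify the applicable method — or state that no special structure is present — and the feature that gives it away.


Technique: integration by parts — the integrand splits as 4 δ^{2} + 4 δ + 4 times e^{2 δ} — repeatedly differentiating the polynomial part kills it, which is the parts ladder.


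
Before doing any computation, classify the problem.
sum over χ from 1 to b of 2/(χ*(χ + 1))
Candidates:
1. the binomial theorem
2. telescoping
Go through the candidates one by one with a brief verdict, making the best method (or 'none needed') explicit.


Technique: telescoping — 2/(χ*(χ + 1)) hides a difference of shifted reciprocals — decompose it and the middle of the sum vanishes.
- the binomial theorem: no binomial coefficients pair up with complementary powers here.
- telescoping — yes — fits the structure here.


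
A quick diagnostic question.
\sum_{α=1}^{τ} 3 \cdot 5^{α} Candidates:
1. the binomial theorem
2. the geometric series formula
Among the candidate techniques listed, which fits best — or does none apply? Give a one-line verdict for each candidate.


Method: the geometric series formula — each summand is the previous one scaled by 5; that constant multiplier is itself the geometric structure.
- the binomial theorem — the terms do not reassemble into a binomial power.
- the geometric series formula — yes — fits the structure here.


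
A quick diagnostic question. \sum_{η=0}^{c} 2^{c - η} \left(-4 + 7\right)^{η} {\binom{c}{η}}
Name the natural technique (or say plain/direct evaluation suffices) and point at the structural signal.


Best approach: the binomial theorem — the binomial coefficients weight matched powers of (-4 + 7) and 2, which is exactly the expansion of a binomial power.


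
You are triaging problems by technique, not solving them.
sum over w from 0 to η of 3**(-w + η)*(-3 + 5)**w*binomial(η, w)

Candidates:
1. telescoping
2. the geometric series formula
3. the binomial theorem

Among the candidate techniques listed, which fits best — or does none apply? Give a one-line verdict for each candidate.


Diagnosis: the binomial theorem — the summand is term w of a binomial expansion in (-3 + 5) and 3; the whole sum is a single power.
- telescoping: the terms as presented offer no neighboring cancellation — a telescoping rewrite may exist, but the displayed structure does not hand one over.
- the geometric series formula — there is no constant term-to-term ratio.
- the binomial theorem — yes — fits the structure here.


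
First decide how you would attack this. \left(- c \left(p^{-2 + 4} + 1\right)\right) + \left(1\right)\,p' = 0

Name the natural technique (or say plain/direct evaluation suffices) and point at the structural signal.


Technique: separation of variables — the slope splits multiplicatively: c carrying all c-dependence times (p^{-2 + 4} + 1) carrying all p-dependence — separate and integrate.


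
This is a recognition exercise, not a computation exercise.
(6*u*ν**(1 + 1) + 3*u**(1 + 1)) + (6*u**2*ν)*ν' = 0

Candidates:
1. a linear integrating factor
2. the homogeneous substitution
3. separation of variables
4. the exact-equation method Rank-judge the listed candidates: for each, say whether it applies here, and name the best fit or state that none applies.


Verdict: the exact-equation method — equality of cross partials is the green light — assemble the potential function term by term.
- a linear integrating factor — a nonlinear term in the unknown puts this outside the integrating-factor template.
- the homogeneous substitution — the slope does not depend on the ratio of the variables alone.
- separation of variables — no division isolates the independent variable from the unknown.
- the exact-equation method — applies; the problem has the shape this method handles.


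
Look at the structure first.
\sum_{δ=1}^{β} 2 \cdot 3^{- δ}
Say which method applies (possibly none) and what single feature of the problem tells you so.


Verdict: the geometric series formula — consecutive terms stand in a fixed index-free ratio — the geometric sum formula closes it.


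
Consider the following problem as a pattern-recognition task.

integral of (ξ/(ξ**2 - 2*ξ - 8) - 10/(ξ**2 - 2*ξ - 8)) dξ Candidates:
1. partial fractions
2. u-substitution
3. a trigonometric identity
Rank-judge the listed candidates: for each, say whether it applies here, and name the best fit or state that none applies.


Best approach: partial fractions — the denominator ξ**2 - 2*ξ - 8 factors, so the quotient decomposes into elementary partial fractions term by term.
- partial fractions — yes — fits the structure here.
- u-substitution — no subexpression of the integrand pairs with its own derivative as a factor — individual terms may offer their own substitutions, but any change of variable covering the whole integral would have to be constructed from outside the expression.
- a trigonometric identity — there is no trigonometric structure at all — the integrand carries no sine or cosine to rewrite.


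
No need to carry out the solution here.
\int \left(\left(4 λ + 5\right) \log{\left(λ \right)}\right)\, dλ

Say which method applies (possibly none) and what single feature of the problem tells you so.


Best approach: integration by parts — choose u = \log{\left(λ \right)}: one derivative turns the logarithm algebraic, and the remaining factor 4 λ + 5 integrates term by term under the power rule.


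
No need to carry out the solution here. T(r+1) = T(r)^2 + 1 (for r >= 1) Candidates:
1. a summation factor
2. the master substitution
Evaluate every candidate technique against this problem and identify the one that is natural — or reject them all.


Verdict: no special technique — the new term depends nonlinearly on the old ones, which disqualifies every superposition-based technique.
- a summation factor: no summation factor applies — the rule is not linear in the sequence values.
- the master substitution — no fixed divisor shrinks the index between calls.


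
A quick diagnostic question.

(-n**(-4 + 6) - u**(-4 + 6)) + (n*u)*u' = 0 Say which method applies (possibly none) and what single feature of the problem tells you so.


Verdict: the homogeneous substitution — solved for the derivative, the right side is unchanged under scaling n and u together — it depends only on the ratio u/n, so substitute a single ratio variable. Rearranged, this also fits the Bernoulli template directly; the homogeneous substitution reads the structure without the rearrangement.


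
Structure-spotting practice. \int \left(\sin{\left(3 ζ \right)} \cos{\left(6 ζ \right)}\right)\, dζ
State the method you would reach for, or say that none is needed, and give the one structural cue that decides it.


Verdict: a trigonometric identity — the product \sin{\left(3 ζ \right)} \cos{\left(6 ζ \right)} converts to a sum of single-frequency sinusoids via the product-to-sum identity.


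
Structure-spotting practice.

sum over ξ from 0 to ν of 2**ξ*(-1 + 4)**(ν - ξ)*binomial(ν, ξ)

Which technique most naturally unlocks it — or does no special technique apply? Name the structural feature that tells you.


Verdict: the binomial theorem — the binomial coefficients weight matched powers of 2 and (-1 + 4), which is exactly the expansion of a binomial power.


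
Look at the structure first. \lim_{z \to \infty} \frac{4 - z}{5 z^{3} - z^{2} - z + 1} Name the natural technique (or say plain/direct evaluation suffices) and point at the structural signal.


Best approach: dominant-term comparison — at large z only the top-degree terms survive; compare the leading terms and the limit falls out. l'Hôpital's at-infinity variant applies to the expression viewed as a single quotient; the leading-term comparison is the direct route.


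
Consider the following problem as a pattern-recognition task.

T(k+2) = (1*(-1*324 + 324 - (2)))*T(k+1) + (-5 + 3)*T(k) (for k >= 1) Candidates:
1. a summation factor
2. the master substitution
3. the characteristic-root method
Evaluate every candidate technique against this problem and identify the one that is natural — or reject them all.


Method: the characteristic-root method — constant coefficients and linearity mean the ansatz r^k reduces it to solving the characteristic polynomial.
- a summation factor: a summation factor telescopes one-step recursions; this one carries higher-order memory.
- the master substitution — the recursive argument is a shift of the index, not a fixed fraction of it.
- the characteristic-root method — a fit — the right tool for this form.


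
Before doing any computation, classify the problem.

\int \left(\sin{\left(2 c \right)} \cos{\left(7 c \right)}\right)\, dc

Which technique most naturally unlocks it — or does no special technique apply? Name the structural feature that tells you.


Diagnosis: a trigonometric identity — distinct frequencies under one product (\sin{\left(2 c \right)} \cos{\left(7 c \right)}): the product-to-sum identity is the systematic route to an integrable form.


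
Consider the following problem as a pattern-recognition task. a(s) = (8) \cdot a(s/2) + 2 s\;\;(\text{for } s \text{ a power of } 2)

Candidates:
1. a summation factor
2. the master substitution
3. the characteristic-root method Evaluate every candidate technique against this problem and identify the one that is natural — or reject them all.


Best approach: the master substitution — the argument contracts 2-fold per step: reindex s exponentially and solve the linear recurrence in the new index.
- a summation factor — a divided-index call is outside the fixed-shift first-order family a summation factor normalizes.
- the master substitution: applies; the problem has the shape this method handles.
- the characteristic-root method — a divided-index call is not the fixed-shift linear shape that characteristic roots solve.


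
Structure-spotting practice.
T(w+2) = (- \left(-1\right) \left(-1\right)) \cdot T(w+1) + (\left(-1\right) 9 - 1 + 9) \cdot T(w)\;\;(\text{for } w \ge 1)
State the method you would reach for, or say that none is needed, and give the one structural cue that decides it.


Method: the characteristic-root method — no index-dependence in the weights and nothing inhomogeneous: classic characteristic-equation setup.


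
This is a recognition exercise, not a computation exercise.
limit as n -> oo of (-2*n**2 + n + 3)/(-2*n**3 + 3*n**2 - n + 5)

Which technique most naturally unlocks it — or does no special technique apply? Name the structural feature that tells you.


Method: dominant-term comparison — at large n only the top-degree terms survive; compare the leading terms and the limit falls out. l'Hôpital's at-infinity variant applies to the expression viewed as a single quotient; the leading-term comparison is the direct route.


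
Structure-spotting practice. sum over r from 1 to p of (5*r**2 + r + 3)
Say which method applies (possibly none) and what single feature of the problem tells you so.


Diagnosis: no special technique — Faulhaber territory: sum each constant-multiple power of r with its closed-form formula, no trick required.


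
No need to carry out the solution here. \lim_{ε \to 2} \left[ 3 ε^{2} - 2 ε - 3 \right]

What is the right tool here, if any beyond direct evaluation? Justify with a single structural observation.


Verdict: no special technique — the expression is continuous at 2 — substitute and evaluate; no indeterminate form appears.


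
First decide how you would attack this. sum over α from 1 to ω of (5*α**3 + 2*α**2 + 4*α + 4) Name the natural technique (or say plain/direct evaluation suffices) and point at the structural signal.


Best approach: no special technique — constant-multiple powers of α with no cancellation partners and no common ratio — use the standard power-sum formulas.


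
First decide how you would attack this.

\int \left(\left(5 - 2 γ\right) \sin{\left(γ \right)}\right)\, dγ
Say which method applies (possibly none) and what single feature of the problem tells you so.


Diagnosis: integration by parts — a polynomial 5 - 2 γ against the kernel \sin{\left(γ \right)} is the signature bounded-ladder case for integration by parts.


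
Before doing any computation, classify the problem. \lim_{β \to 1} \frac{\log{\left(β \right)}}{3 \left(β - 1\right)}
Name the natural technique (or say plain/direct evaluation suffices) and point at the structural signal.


Diagnosis: l'Hôpital's rule (0/0) — the 0/0 form at 1 is the signature situation for l'Hôpital's rule. The standard small-argument limits would also carry it; the rule is the systematic route.


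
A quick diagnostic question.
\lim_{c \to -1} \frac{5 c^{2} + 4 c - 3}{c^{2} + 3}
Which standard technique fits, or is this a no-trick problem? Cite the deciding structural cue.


Method: no special technique — nothing blocks direct substitution at -1: plug in and finish.


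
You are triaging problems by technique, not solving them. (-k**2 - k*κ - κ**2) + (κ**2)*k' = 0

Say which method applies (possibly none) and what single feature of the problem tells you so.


Diagnosis: the homogeneous substitution — the slope's numerator and denominator share total degree; set v = k/κ and the equation drops to separable form.


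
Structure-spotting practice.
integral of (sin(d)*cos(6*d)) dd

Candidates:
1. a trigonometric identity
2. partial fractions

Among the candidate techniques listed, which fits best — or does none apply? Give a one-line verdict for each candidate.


Best approach: a trigonometric identity — sin(d)*cos(6*d) is a beat pattern — rewrite the product as a sum of single-frequency waves before integrating.
- a trigonometric identity — a fit — the right tool for this form.
- partial fractions: there is no rational-function structure to decompose.


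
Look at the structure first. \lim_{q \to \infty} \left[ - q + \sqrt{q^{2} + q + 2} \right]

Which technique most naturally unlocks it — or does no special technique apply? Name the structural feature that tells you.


Best approach: conjugate multiplication — two divergent pieces with a minus sign between them and a radical in the mix: rationalize \sqrt{q^{2} + q + 2} - q before any limit law applies.


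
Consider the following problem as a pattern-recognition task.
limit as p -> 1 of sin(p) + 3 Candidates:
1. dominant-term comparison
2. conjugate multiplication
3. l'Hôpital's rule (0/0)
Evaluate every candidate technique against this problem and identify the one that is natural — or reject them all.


Diagnosis: no special technique — the expression is continuous at 1 — substitute and evaluate; no indeterminate form appears.
- dominant-term comparison — this limit is not decided by comparing leading-term growth at infinity.
- conjugate multiplication — rationalization has no target — no divergent radical difference appears.
- l'Hôpital's rule (0/0): evaluation at the point is determinate, so the rule has nothing to repair.


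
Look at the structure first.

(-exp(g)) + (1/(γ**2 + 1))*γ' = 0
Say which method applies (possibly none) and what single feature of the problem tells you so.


Verdict: separation of variables — all dependence on the two variables factors apart, the defining separable shape. An exactness check succeeds on this form as well — separation and the potential function arrive at the same answer, separation more directly.


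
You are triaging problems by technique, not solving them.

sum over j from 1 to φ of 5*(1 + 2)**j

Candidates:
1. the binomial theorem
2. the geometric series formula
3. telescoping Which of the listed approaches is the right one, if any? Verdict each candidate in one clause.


Verdict: the geometric series formula — consecutive terms stand in a fixed index-free ratio — the geometric sum formula closes it.
- the binomial theorem — there is no pair of bases whose matched powers would reassemble into a single binomial power.
- the geometric series formula — yes — fits the structure here.
- telescoping — as presented, consecutive terms share no shifted copy to cancel against — no rewrite is on display to change that.


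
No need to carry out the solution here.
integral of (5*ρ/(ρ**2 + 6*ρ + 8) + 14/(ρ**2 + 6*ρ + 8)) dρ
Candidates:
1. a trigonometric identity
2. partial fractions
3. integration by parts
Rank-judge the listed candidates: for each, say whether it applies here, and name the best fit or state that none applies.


Method: partial fractions — a proper rational integrand whose denominator splits into simpler factors — decompose into partial fractions first.
- a trigonometric identity: no sine or cosine appears, so there is nothing for a trigonometric identity to act on.
- partial fractions — yes, a natural case for it.
- integration by parts: the nonconstant-polynomial-times-standard-kernel pattern (an exp, sine, cosine, or logarithm partner) is absent.


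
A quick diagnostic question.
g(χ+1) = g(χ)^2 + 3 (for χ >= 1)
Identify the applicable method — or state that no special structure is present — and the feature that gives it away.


Technique: no special technique — the unknown sequence enters the update nonlinearly, so no linear method fits the recurrence as written — direct iteration remains.


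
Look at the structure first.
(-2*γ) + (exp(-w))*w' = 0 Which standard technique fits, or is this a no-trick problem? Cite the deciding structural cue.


Verdict: separation of variables — all dependence on the two variables factors apart, the defining separable shape. An exactness check succeeds on this form as well — separation and the potential function arrive at the same answer, separation more directly.


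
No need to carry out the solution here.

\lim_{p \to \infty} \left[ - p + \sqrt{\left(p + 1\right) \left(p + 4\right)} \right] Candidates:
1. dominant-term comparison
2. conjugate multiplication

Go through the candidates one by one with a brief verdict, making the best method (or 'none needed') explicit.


Diagnosis: conjugate multiplication — \sqrt{\left(p + 1\right) \left(p + 4\right)} and p both blow up, but their difference is tame once the conjugate rationalizes it.
- dominant-term comparison — no dominant-degree comparison decides it.
- conjugate multiplication: applicable, and directly so.


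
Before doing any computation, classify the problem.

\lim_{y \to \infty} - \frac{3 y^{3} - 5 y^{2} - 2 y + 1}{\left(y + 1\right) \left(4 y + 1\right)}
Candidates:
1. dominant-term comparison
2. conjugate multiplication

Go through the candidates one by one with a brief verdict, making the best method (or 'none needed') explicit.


Method: dominant-term comparison — growth-rate triage: the leading powers of y decide the limit, everything else is noise.
- dominant-term comparison: yes, a natural case for it.
- conjugate multiplication: there is no infinity-minus-infinity radical difference to rationalize.


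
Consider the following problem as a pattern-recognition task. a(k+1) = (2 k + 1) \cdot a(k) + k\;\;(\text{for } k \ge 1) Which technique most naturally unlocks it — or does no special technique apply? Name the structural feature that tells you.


Best approach: a summation factor — because the multiplier 2 k + 1 is index-dependent, divide through by its running product and sum the resulting differences.


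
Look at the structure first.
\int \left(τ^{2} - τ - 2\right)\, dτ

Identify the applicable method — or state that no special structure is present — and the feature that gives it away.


Method: no special technique — a term-by-term power-rule job in τ; no substitution or rearrangement earns its keep here.


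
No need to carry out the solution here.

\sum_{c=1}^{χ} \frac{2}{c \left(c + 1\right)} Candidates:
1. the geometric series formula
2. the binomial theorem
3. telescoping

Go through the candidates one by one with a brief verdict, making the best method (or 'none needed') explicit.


Technique: telescoping — rewrite \frac{2}{c \left(c + 1\right)} as simple fractions and successive terms eat each other — only the edges survive.
- the geometric series formula — there is no constant term-to-term ratio.
- the binomial theorem: there is no sum-raised-to-a-power identity hiding in these terms.
- telescoping — a fit — the right tool for this form.


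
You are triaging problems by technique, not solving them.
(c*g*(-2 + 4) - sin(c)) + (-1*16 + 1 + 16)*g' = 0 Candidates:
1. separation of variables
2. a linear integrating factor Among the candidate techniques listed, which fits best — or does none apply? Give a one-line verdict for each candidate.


Verdict: a linear integrating factor — the unknown enters only to the first power against a nonzero forcing term — the integrating-factor template applies directly.
- separation of variables: no division isolates the independent variable from the unknown.
- a linear integrating factor — applies; the problem has the shape this method handles.


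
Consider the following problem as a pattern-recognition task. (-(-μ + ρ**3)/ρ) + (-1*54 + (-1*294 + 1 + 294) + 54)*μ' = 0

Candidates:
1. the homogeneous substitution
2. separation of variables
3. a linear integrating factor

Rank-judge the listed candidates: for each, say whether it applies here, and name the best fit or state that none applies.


Diagnosis: a linear integrating factor — the unknown enters only to the first power against a nonzero forcing term — the integrating-factor template applies directly.
- the homogeneous substitution: the slope changes under joint rescaling, failing the degree-zero test.
- separation of variables — the two dependences are entangled, not a clean product of one-variable pieces.
- a linear integrating factor — yes — fits the structure here.


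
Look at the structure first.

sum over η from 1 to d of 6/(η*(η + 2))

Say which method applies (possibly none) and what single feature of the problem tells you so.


Best approach: telescoping — the denominator's roots in 6/(η*(η + 2)) sit an integer apart: decomposition produces a self-cancelling chain.


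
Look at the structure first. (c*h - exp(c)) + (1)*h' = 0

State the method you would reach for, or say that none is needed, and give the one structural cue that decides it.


Diagnosis: a linear integrating factor — h appears only to the first power with coefficient c — the classic integrating-factor setup.


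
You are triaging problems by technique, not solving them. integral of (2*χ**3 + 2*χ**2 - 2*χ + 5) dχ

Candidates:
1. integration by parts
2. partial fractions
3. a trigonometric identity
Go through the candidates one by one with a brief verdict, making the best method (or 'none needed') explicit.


Best approach: no special technique — a term-by-term power-rule job in χ; no substitution or rearrangement earns its keep here.
- integration by parts — parts would only shuffle a directly integrable integrand.
- partial fractions — the expression is not a ratio of polynomials that decomposes further.
- a trigonometric identity — no sine or cosine appears, so there is nothing for a trigonometric identity to act on.


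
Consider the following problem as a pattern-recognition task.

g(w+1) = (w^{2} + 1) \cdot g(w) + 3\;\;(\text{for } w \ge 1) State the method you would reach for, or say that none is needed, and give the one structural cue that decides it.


Method: a summation factor — it is first-order linear but the coefficient w^{2} + 1 depends on the index, so multiply through by a summation factor to telescope it.


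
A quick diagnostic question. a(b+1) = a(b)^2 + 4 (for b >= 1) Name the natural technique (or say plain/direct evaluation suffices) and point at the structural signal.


Method: no special technique — the update rule curves (it is not linear in the unknown sequence), so no superposition-based closed form attaches — iterate or study it directly.


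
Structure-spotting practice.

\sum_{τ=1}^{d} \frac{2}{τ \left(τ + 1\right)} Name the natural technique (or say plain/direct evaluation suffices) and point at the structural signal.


Diagnosis: telescoping — the summand \frac{2}{τ \left(τ + 1\right)} decomposes into fractions whose poles differ by an integer shift — the series collapses.


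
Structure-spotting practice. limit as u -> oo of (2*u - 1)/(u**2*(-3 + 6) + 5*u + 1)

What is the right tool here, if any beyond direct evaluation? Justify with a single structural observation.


Technique: dominant-term comparison — growth-rate triage: the leading powers of u decide the limit, everything else is noise. As a single quotient, the ∞/∞ shape would yield to repeated differentiation as well — the growth comparison gets there in one look.


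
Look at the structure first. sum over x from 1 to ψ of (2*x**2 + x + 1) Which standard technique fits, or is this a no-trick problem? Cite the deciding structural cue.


Method: no special technique — nothing telescopes and nothing is geometric; polynomial terms in x sum term by term.


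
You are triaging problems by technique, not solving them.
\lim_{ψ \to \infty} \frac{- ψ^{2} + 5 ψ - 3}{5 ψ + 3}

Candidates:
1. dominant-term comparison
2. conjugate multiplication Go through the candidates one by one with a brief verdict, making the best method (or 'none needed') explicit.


Best approach: dominant-term comparison — as ψ grows, only the highest-degree terms matter — compare leading terms and read the limit off.
- dominant-term comparison — yes — fits the structure here.
- conjugate multiplication: no divergent radical difference is present for a conjugate pair to cancel.


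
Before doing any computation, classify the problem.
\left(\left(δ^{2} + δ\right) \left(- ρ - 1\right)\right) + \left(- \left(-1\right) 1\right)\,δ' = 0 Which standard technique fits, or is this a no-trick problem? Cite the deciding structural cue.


Diagnosis: separation of variables — all dependence on the two variables factors apart, the defining separable shape. A Bernoulli substitution applies to this equation as given; separation takes the same equation in its displayed form.


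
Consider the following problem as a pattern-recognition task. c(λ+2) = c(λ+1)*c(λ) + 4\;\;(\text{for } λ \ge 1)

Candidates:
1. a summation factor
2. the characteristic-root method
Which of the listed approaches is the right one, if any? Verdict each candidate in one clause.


Diagnosis: no special technique — the new term depends nonlinearly on the old ones, which disqualifies every superposition-based technique.
- a summation factor: no summation factor applies — the rule is not linear in the sequence values.
- the characteristic-root method: the recursion is nonlinear in the sequence values, so no linear-modes ansatz applies.


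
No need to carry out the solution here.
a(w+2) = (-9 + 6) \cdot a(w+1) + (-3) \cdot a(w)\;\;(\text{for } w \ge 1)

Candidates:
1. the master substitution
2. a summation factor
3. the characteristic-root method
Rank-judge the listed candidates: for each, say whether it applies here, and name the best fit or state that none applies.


Best approach: the characteristic-root method — linear, homogeneous, constant coefficients: solutions of the form r^w exist — find the roots of the characteristic polynomial.
- the master substitution: the recursive argument is a shift of the index, not a fixed fraction of it.
- a summation factor: the recurrence reaches back more than one step, outside the first-order family a summation factor normalizes.
- the characteristic-root method — yes, a natural case for it.


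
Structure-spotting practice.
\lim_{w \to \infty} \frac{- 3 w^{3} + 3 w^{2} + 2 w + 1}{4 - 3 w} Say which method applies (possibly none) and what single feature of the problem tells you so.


Best approach: dominant-term comparison — as w grows, only the highest-degree terms matter — compare leading terms and read the limit off. Viewed as a single quotient this is an ∞/∞ form — an at-infinity application of l'Hôpital's rule would also resolve it; comparing leading growth reads the answer without differentiating.


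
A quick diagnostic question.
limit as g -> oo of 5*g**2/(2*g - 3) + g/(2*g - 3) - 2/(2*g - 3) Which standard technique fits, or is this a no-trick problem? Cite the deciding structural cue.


Diagnosis: dominant-term comparison — divide by the highest power of g present: lower-order terms vanish and the dominant ratio remains. Viewed as a single quotient this is an ∞/∞ form — an at-infinity application of l'Hôpital's rule would also resolve it; comparing leading growth reads the answer without differentiating.


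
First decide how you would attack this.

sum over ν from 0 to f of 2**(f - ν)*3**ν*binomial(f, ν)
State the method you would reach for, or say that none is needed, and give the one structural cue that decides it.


Verdict: the binomial theorem — terms weighting binomial(f, ν) against matched powers of 3 and 2 reassemble into (3 + 2)^f by the binomial theorem.


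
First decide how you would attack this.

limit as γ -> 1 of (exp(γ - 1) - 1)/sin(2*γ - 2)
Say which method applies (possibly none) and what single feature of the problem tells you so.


Method: l'Hôpital's rule (0/0) — substituting 1 gives 0 over 0; differentiate top and bottom once and re-evaluate. A first-order expansion at the point is an equally standard path; the rule packages it.


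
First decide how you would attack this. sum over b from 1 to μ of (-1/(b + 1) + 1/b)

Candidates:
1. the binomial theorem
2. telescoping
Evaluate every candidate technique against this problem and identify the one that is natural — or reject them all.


Verdict: telescoping — each term adds 1/b and subtracts the same expression advanced one index; that subtracted piece cancels against the next term's added copy — only the boundary terms survive.
- the binomial theorem — the terms do not reassemble into a binomial power.
- telescoping: applicable, and directly so.


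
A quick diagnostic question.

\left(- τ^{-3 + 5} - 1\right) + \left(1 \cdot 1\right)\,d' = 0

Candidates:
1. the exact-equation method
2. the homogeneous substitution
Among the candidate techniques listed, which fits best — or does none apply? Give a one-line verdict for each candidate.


Best approach: no special technique — solved for the derivative, no d appears — this is antidifferentiation in τ wearing ODE clothing.
- the exact-equation method: the unknown never enters the equation — exactness holds emptily, with nothing for the method to add.
- the homogeneous substitution: the slope is not a function of the ratio of the variables alone.


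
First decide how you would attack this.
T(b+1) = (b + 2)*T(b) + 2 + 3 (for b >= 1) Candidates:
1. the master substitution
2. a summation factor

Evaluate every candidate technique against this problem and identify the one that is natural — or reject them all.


Best approach: a summation factor — one step of memory with a weight b + 2 that changes as the index grows — the summation-factor construction is built for this.
- the master substitution — the recursion shifts the index rather than dividing it.
- a summation factor — yes, a natural case for it.


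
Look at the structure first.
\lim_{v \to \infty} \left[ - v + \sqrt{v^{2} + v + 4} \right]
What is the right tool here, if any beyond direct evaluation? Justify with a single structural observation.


Technique: conjugate multiplication — this difference gives up after one conjugate multiplication — the radical structure cancels against its conjugate.


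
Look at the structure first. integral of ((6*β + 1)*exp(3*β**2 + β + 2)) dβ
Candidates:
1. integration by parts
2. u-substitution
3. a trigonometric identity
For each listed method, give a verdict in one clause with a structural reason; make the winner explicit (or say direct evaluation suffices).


Method: u-substitution — differentiating the inner expression 3*β**2 + β + 2 produces the factor 6*β + 1 up to a constant multiple, so substituting u = 3*β**2 + β + 2 reduces everything to a one-variable integral in u.
- integration by parts — the non-polynomial partner is not one of the parts kernels — exp, sine, or cosine with a degree-1 argument, or a logarithm.
- u-substitution — applicable, and directly so.
- a trigonometric identity: no sine or cosine appears, so there is nothing for a trigonometric identity to act on.


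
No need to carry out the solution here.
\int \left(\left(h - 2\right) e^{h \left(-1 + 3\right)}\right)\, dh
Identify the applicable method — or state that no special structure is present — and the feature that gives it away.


Diagnosis: integration by parts — the integrand splits as h - 2 times e^{h \left(-1 + 3\right)} — repeatedly differentiating the polynomial part kills it, which is the parts ladder.


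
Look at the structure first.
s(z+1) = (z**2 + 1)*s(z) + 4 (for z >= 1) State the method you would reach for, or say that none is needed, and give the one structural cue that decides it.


Verdict: a summation factor — with the index-dependent coefficient z**2 + 1, dividing by the cumulative product turns the left side into a pure difference.


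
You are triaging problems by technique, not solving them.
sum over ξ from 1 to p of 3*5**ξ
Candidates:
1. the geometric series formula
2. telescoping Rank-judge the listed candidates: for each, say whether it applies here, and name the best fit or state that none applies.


Method: the geometric series formula — each summand is the previous one scaled by 5; that constant multiplier is itself the geometric structure.
- the geometric series formula: yes, a natural case for it.
- telescoping — computed from the summand as displayed, the partial sums build up without the pairwise collapse telescoping exploits.


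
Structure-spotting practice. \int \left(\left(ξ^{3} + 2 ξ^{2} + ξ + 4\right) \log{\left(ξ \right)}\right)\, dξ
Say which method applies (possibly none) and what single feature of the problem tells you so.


Verdict: integration by parts — take \log{\left(ξ \right)} as the piece to differentiate: what remains is a power-rule integral in disguise.


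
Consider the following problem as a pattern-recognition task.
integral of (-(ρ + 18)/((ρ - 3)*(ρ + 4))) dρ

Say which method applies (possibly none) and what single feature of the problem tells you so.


Best approach: partial fractions — the bottom factors while the top stays lower-degree — split into simple fractions and integrate piece by piece.


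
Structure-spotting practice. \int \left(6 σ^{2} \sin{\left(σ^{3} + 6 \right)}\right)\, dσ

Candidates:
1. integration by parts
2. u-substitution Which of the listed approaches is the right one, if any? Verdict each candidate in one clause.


Diagnosis: u-substitution — read it as f(σ^{3} + 6) times a constant multiple of d(σ^{3} + 6): one substitution, u = σ^{3} + 6, finishes it.
- integration by parts — the non-polynomial partner is not one of the parts kernels — exp, sine, or cosine with a degree-1 argument, or a logarithm.
- u-substitution: yes, a natural case for it.


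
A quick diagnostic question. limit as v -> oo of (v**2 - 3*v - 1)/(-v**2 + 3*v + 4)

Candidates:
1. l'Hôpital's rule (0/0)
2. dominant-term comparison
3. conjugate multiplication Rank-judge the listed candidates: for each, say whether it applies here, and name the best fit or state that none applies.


Diagnosis: dominant-term comparison — divide through by the highest power of v; every lower-order term dies and the dominant terms decide the limit.
- l'Hôpital's rule (0/0) — viewed as a single quotient this runs to ∞/∞, not the 0/0 clash this candidate addresses; an at-infinity variant of the rule would resolve it, but comparing leading growth reads the answer without differentiating.
- dominant-term comparison — yes — fits the structure here.
- conjugate multiplication — no difference of divergent radicals appears, so rationalizing has nothing to cancel.


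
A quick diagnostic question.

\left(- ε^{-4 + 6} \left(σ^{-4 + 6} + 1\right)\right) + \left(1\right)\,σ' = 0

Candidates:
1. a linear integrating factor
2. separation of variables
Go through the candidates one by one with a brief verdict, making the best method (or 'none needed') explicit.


Best approach: separation of variables — solved for the derivative, the right side factors as ε^{-4 + 6} times (σ^{-4 + 6} + 1) — all ε-dependence separates from all σ-dependence.
- a linear integrating factor — a nonlinear term in the unknown puts this outside the integrating-factor template.
- separation of variables — yes — fits the structure here.


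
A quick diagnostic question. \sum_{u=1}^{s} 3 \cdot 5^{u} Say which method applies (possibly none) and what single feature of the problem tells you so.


Diagnosis: the geometric series formula — term-over-term division gives 5 every time — index-free ratio, geometric sum formula applies.


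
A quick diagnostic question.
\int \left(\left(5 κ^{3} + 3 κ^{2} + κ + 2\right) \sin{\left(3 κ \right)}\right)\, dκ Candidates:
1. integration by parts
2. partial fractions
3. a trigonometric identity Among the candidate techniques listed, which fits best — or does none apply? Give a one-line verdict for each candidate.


Diagnosis: integration by parts — differentiate 5 κ^{3} + 3 κ^{2} + κ + 2, integrate \sin{\left(3 κ \right)}: each pass lowers the polynomial degree, so parts terminates.
- integration by parts — applicable, and directly so.
- partial fractions: the expression is not a ratio of polynomials that decomposes further.
- a trigonometric identity: no even trigonometric power and no product of distinct frequencies to rewrite.


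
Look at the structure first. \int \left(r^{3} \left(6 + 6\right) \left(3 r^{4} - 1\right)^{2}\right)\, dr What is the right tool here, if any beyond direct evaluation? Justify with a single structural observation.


Best approach: u-substitution — collected, the integrand has one factor that is, up to a constant, the derivative of an inner expression the rest depends on — substitute for that inner expression. Nothing stops a full expansion here — the substitution simply spares the algebra.


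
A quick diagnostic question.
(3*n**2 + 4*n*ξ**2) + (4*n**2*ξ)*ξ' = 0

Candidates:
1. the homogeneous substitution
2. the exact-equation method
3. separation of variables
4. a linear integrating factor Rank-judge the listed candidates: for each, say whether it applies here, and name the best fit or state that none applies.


Verdict: the exact-equation method — checking ∂/∂ξ of 3*n**2 + 4*n*ξ**2 against ∂/∂n of 4*n**2*ξ: they match — the equation is exact as it stands.
- the homogeneous substitution — solved for the derivative, the right side changes under joint scaling of the two variables.
- the exact-equation method — a fit — the right tool for this form.
- separation of variables — no division isolates the independent variable from the unknown.
- a linear integrating factor — the unknown enters nonlinearly (through a power, a denominator, or a transcendental function), which the linear integrating-factor recipe cannot absorb as-is — any repair would come from a preliminary substitution, not the factor.
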